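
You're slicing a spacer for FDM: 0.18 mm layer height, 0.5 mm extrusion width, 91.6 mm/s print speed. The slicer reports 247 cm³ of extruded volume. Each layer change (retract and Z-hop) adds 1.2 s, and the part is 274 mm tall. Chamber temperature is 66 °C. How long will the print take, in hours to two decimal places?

8.83 hours

Bead cross-section: 0.18 × 0.5 → 0.09 mm².
Path length: 247000 mm³ / 0.09 mm² → 2744444.4 mm.
Time extruding = 2744444.4 / 91.6 = 29961.2 s.
Layer count = ceil(274 / 0.18) = 1523.
Layer-change overhead: 1523 × 1.2 → 1827.6 s.
Altogether 29961.2 + 1827.6 = 31788.8 s, i.e. 8.83 hours.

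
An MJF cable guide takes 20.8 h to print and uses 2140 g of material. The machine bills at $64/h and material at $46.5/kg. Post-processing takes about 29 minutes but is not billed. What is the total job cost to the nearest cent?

$1430.71

Machine cost = 64 × 20.8, so $1331.20.
Material charge = 46.5 × 2140/1000, so $99.51.
Total = 1331.20 + 99.51 = $1430.71.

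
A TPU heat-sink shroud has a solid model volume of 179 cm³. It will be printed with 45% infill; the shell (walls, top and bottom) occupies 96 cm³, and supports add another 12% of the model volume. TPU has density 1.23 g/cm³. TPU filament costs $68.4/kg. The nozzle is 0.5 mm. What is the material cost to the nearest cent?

Infill region = 179 − 96, so 83 cm³.
Infill volume = 0.45 × 83 = 37.35 cm³.
Support = 0.12 × 179 = 21.48 cm³.
Deposited volume: 96 + 37.35 + 21.48 → 154.83 cm³.
Mass = 154.83 × 1.23, so 190.4409 g.
Cost = 190.4409 g / 1000 × $68.4/kg = $13.03.

$13.03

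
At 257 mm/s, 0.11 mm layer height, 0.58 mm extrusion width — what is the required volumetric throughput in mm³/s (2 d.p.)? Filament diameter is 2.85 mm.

16.40

Bead cross-section = 0.11 × 0.58, so 0.0638 mm².
Q = v·A = 257 × 0.0638 = 16.40 mm³/s.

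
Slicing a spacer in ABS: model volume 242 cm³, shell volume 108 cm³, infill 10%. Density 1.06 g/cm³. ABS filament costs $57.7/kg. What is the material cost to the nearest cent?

$7.43

Volume inside the shell = 242 − 108 = 134 cm³.
Deposited infill: 0.10 × 134 → 13.4 cm³.
Total printed volume = 108 + 13.4, so 121.4 cm³.
Mass = 121.4 × 1.06 = 128.684 g.
At $57.7/kg: 128.684/1000 × 57.7 = $7.43.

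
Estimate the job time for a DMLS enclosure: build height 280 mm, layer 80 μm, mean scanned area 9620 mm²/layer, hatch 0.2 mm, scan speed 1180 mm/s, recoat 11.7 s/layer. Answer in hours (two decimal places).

51.01 hours

Layers = ⌈280/0.08⌉ = 3500.
Scan path per layer = 9620 / 0.2, so 48100 mm.
Laser time per layer = 48100 / 1180, so 40.7627 s.
Per-layer time: 40.7627 + 11.7 → 52.4627 s.
3500 layers × 52.4627 s/layer = 183619.45 s, i.e. 51.01 hours.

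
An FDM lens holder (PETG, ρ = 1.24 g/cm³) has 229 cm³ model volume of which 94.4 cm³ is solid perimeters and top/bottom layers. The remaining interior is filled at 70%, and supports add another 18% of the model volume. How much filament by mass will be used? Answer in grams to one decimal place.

Interior volume = 229 − 94.4, so 134.6 cm³.
Infill deposited = 0.70 × 134.6, so 94.22 cm³.
Support = 0.18 × 229, so 41.22 cm³.
Total printed volume = 94.4 + 94.22 + 41.22 = 229.84 cm³.
Mass = 229.84 × 1.24 = 285.0016 g.

285.0 g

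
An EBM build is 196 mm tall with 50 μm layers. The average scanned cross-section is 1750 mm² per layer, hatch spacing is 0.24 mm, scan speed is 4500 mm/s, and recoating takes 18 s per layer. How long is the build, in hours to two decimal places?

Layers = ⌈196/0.05⌉ = 3920.
Scan path per layer = 1750 / 0.24 = 7291.7 mm.
Per-layer scan time: 7291.7 / 4500 → 1.6204 s.
Per-layer time = 1.6204 + 18 = 19.6204 s.
Total: 3920 × 19.6204 s = 76911.968 s → 21.36 hours.

21.36 hours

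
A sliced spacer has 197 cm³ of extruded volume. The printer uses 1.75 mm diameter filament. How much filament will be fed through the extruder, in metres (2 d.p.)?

Filament cross-section = π × (1.75/2)² = 2.4053 mm².
L = 197000 mm³ / 2.4053 mm² = 81902.47 mm, i.e. 81.90 m.

81.90 m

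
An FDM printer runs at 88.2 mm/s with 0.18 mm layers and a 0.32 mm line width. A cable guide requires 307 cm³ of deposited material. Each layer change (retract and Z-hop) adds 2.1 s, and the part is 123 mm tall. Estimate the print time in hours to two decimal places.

Line area = 0.18 × 0.32, so 0.0576 mm².
Path length: 307000 mm³ / 0.0576 mm² → 5329861.1 mm.
Print-move time = 5329861.1 / 88.2, so 60429.3 s.
Layer count = ceil(123 / 0.18) = 684.
Z-hop total = 684 × 2.1, so 1436.4 s.
Altogether 60429.3 + 1436.4 = 61865.7 s, i.e. 17.18 hours.

17.18 hours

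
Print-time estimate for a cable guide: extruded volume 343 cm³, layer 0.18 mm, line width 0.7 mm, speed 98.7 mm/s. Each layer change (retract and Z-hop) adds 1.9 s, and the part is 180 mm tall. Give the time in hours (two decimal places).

Extrusion cross-section = 0.18 × 0.7 = 0.126 mm².
Path length: 343000 mm³ / 0.126 mm² → 2722222.2 mm.
Print-move time = 2722222.2 / 98.7, so 27580.8 s.
Number of layers: 180 / 0.18 → 1000 (rounded up).
Non-print overhead: 1000 × 1.9 → 1900 s.
Altogether 27580.8 + 1900 = 29480.8 s, i.e. 8.19 hours.

8.19 hours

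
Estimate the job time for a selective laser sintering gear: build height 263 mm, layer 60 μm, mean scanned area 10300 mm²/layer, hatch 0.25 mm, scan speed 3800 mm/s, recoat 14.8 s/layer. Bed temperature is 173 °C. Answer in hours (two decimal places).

Number of layers: 263 / 0.06 → 4384 (rounded up).
Per-layer scan distance: 10300 / 0.25 → 41200 mm.
Scan time per layer = 41200 / 3800 = 10.8421 s.
Layer cycle = 10.8421 + 14.8, so 25.6421 s.
Total: 4384 × 25.6421 s = 112414.9664 s → 31.23 hours.

31.23 hours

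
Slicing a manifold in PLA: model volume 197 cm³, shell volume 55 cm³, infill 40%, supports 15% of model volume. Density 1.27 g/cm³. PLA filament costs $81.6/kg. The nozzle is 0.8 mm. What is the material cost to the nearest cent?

$14.65

Volume inside the shell = 197 − 55 = 142 cm³.
Infill deposited: 0.40 × 142 → 56.8 cm³.
Support: 0.15 × 197 → 29.55 cm³.
Deposited volume = 55 + 56.8 + 29.55, so 141.35 cm³.
Mass: 141.35 × 1.27 → 179.5145 g.
At $81.6/kg: 179.5145/1000 × 81.6 = $14.65.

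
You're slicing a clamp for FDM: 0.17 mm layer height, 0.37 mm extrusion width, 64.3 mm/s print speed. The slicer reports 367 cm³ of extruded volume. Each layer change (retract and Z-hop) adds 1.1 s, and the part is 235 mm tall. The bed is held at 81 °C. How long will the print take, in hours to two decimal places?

Extrusion cross-section = 0.17 × 0.37, so 0.0629 mm².
Total extruded path = 367000/0.0629 = 5834658.2 mm.
Print-move time: 5834658.2 / 64.3 → 90741.2 s.
Number of layers: 235 / 0.17 → 1383 (rounded up).
Layer-change overhead = 1383 × 1.1 = 1521.3 s.
Altogether 90741.2 + 1521.3 = 92262.5 s, i.e. 25.63 hours.

25.63 hours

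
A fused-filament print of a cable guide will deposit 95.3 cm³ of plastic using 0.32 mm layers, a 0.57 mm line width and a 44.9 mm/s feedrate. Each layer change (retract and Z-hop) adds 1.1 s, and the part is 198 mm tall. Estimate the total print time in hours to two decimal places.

Bead cross-section = 0.32 × 0.57, so 0.1824 mm².
Toolpath length = 95.3 cm³ / 0.1824 mm² = 95300 / 0.1824 = 522478.1 mm.
Print-move time: 522478.1 / 44.9 → 11636.5 s.
Number of layers: 198 / 0.32 → 619 (rounded up).
Non-print overhead = 619 × 1.1 = 680.9 s.
Altogether 11636.5 + 680.9 = 12317.4 s, i.e. 3.42 hours.

3.42 hours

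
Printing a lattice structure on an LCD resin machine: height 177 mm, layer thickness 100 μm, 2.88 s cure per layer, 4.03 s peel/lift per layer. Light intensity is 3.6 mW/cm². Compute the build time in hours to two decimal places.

3.40 hours

Layer count = ceil(177 / 0.1) = 1770.
Per-layer time = 2.88 + 4.03 = 6.91 s.
Build time: 1770 × 6.91 s = 12230.7 s, i.e. 3.40 hours.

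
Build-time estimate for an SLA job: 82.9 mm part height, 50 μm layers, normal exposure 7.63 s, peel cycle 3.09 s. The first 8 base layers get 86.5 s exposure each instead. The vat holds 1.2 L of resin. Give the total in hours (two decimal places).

Layer count = ceil(82.9 / 0.05) = 1658.
Bottom layers = 8 × (86.5 + 3.09), so 716.72 s.
Remaining layers = 1650 × (7.63 + 3.09) = 17688 s.
Total = 716.72 + 17688 = 18404.72 s = 5.11 hours.

5.11 hours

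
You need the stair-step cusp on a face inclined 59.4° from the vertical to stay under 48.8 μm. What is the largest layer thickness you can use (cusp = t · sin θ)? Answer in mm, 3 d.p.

sin(59.4°) = 0.8607; t_max = 0.0488/0.8607 = 0.057 mm.

0.057 mm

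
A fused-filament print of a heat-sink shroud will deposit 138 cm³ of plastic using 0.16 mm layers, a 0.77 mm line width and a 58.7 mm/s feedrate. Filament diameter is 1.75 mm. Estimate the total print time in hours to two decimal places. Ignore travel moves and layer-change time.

5.30 hours

Bead cross-section = 0.16 × 0.77 = 0.1232 mm².
Total extruded path = 138000/0.1232 = 1120129.9 mm.
Extrusion time = 1120129.9 / 58.7, so 19082.3 s.
Converting: 19082.3 s = 5.30 hours.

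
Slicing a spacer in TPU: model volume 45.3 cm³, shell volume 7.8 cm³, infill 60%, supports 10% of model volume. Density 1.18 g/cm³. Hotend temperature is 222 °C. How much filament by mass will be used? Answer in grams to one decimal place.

41.1 g

Volume inside the shell = 45.3 − 7.8, so 37.5 cm³.
Infill deposited = 0.60 × 37.5 = 22.5 cm³.
Support = 0.10 × 45.3, so 4.53 cm³.
Total printed volume: 7.8 + 22.5 + 4.53 → 34.83 cm³.
Mass = 34.83 × 1.18, so 41.0994 g.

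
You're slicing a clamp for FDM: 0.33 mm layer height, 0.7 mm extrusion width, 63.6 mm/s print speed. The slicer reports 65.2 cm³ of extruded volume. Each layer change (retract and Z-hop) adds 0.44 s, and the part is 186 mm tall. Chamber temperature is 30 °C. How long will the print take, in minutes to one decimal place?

78.1 minutes

Line area: 0.33 × 0.7 → 0.231 mm².
Total extruded path = 65200/0.231 = 282251.1 mm.
Print-move time: 282251.1 / 63.6 → 4437.9 s.
Layers = ⌈186/0.33⌉ = 564.
Z-hop total = 564 × 0.44, so 248.16 s.
Total = 4437.9 + 248.16 = 4686.06 s = 78.1 minutes.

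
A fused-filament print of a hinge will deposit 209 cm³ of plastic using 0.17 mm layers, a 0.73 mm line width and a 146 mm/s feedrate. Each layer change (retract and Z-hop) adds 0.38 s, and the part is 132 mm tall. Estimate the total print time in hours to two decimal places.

3.29 hours

Extrusion cross-section: 0.17 × 0.73 → 0.1241 mm².
Toolpath length = 209 cm³ / 0.1241 mm² = 209000 / 0.1241 = 1684125.7 mm.
Extrusion time = 1684125.7 / 146 = 11535.1 s.
Number of layers: 132 / 0.17 → 777 (rounded up).
Non-print overhead: 777 × 0.38 → 295.26 s.
Altogether 11535.1 + 295.26 = 11830.36 s, i.e. 3.29 hours.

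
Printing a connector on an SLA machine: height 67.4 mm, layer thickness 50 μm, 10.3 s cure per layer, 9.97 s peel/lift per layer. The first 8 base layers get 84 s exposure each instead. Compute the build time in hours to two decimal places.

7.75 hours

Layer count = ceil(67.4 / 0.05) = 1348.
Burn-in layers: 8 × (84 + 9.97) → 751.76 s.
Remaining layers: 1340 × (10.3 + 9.97) → 27161.8 s.
Sum: 751.76 + 27161.8 = 27913.56 s → 7.75 hours.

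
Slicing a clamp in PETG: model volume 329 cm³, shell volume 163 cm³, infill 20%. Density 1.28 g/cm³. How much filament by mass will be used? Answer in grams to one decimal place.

251.1 g

Volume inside the shell: 329 − 163 → 166 cm³.
Infill volume: 0.20 × 166 → 33.2 cm³.
Total extruded = 163 + 33.2, so 196.2 cm³.
Mass = 196.2 × 1.28, so 251.136 g.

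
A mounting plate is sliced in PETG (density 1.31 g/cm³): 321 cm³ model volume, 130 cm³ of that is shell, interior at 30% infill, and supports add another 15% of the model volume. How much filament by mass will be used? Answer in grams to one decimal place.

308.4 g

Interior volume = 321 − 130, so 191 cm³.
Infill deposited = 0.30 × 191 = 57.3 cm³.
Support = 0.15 × 321 = 48.15 cm³.
Total extruded = 130 + 57.3 + 48.15 = 235.45 cm³.
Mass: 235.45 × 1.31 → 308.4395 g.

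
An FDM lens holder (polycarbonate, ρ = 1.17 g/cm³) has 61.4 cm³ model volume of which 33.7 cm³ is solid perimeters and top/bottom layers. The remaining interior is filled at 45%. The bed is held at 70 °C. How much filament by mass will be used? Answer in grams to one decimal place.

54.0 g

Infill region = 61.4 − 33.7, so 27.7 cm³.
Infill volume: 0.45 × 27.7 → 12.465 cm³.
Total extruded = 33.7 + 12.465, so 46.165 cm³.
Mass = 46.165 × 1.17, so 54.01305 g.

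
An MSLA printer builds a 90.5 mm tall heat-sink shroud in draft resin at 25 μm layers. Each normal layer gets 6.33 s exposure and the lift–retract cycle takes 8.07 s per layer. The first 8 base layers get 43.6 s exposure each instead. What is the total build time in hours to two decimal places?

Layer count = ceil(90.5 / 0.025) = 3620.
Base layers: 8 × (43.6 + 8.07) → 413.36 s.
Regular layers = 3612 × (6.33 + 8.07) = 52012.8 s.
Sum: 413.36 + 52012.8 = 52426.16 s → 14.56 hours.

14.56 hours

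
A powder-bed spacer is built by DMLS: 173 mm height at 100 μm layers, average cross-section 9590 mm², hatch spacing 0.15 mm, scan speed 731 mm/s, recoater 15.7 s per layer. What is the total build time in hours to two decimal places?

Layer count = ceil(173 / 0.1) = 1730.
Scan path per layer = 9590 / 0.15 = 63933.3 mm.
Per-layer scan time: 63933.3 / 731 → 87.4601 s.
Layer cycle = 87.4601 + 15.7, so 103.1601 s.
Total: 1730 × 103.1601 s = 178466.973 s → 49.57 hours.

49.57 hours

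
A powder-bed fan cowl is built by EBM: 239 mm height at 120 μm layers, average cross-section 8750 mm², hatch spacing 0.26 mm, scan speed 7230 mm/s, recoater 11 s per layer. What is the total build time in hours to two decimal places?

8.66 hours

Layers = ⌈239/0.12⌉ = 1992.
Scan path per layer = 8750 / 0.26 = 33653.8 mm.
Scan time per layer = 33653.8 / 7230 = 4.6547 s.
Per-layer time: 4.6547 + 11 → 15.6547 s.
Build time = 1992 × 15.6547 = 31184.1624 s = 8.66 hours.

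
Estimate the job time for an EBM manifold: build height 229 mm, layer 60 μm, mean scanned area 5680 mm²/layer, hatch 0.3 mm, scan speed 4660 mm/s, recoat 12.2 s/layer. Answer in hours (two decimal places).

Layer count = ceil(229 / 0.06) = 3817.
Hatch length per layer = 5680 / 0.3, so 18933.3 mm.
Beam time per layer = 18933.3 / 4660, so 4.0629 s.
Time per layer = 4.0629 + 12.2 = 16.2629 s.
3817 layers × 16.2629 s/layer = 62075.4893 s, i.e. 17.24 hours.

17.24 hours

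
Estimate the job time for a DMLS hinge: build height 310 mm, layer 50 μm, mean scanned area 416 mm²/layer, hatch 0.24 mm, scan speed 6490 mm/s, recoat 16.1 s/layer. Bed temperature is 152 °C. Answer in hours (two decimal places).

28.19 hours

Number of layers: 310 / 0.05 → 6200 (rounded up).
Scan path per layer = 416 / 0.24, so 1733.3 mm.
Laser time per layer = 1733.3 / 6490, so 0.2671 s.
Per-layer time = 0.2671 + 16.1, so 16.3671 s.
6200 layers × 16.3671 s/layer = 101476.02 s, i.e. 28.19 hours.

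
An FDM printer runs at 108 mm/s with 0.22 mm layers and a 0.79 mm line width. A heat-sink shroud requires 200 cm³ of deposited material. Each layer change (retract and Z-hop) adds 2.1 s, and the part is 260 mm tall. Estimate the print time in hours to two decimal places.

3.65 hours

Bead cross-section: 0.22 × 0.79 → 0.1738 mm².
Total extruded path = 200000/0.1738 = 1150748 mm.
Extrusion time = 1150748 / 108, so 10655.1 s.
Layer count = ceil(260 / 0.22) = 1182.
Layer-change overhead = 1182 × 2.1, so 2482.2 s.
Total = 10655.1 + 2482.2 = 13137.3 s = 3.65 hours.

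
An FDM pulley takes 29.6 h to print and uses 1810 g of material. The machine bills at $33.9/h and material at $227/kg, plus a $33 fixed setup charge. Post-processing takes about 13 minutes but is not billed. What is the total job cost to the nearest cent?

Time charge = 33.9 × 29.6, so $1003.44.
Material charge = 227 × 1810/1000 = $410.87.
Total = 1003.44 + 410.87 + 33 = $1447.31.

$1447.31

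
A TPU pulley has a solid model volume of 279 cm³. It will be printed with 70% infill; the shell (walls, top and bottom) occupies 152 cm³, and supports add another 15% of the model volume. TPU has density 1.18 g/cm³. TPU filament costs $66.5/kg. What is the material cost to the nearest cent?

Interior volume = 279 − 152 = 127 cm³.
Deposited infill = 0.70 × 127, so 88.9 cm³.
Support: 0.15 × 279 → 41.85 cm³.
Total printed volume = 152 + 88.9 + 41.85 = 282.75 cm³.
Mass: 282.75 × 1.18 → 333.645 g.
At $66.5/kg: 333.645/1000 × 66.5 = $22.19.

$22.19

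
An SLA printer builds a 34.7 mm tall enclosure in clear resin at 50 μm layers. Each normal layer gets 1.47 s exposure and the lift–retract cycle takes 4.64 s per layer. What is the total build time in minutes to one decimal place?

Number of layers: 34.7 / 0.05 → 694 (rounded up).
Per-layer time = 1.47 + 4.64 = 6.11 s.
Build time: 694 × 6.11 s = 4240.34 s, i.e. 70.7 minutes.

70.7 minutes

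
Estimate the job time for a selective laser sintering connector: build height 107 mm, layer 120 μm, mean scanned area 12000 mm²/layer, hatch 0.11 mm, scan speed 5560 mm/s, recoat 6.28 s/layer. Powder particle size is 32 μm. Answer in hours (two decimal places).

6.42 hours

Layers = ⌈107/0.12⌉ = 892.
Hatch length per layer = 12000 / 0.11, so 109090.9 mm.
Scan time per layer = 109090.9 / 5560 = 19.6207 s.
Layer cycle = 19.6207 + 6.28 = 25.9007 s.
Total: 892 × 25.9007 s = 23103.4244 s → 6.42 hours.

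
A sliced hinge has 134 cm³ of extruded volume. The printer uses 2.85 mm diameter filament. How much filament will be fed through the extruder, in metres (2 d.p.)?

A = π r² = π × 1.425² = 6.3794 mm².
Length = 134 cm³ / 6.3794 mm² = 134000 / 6.3794 = 21005.11 mm = 21.01 m.

21.01 m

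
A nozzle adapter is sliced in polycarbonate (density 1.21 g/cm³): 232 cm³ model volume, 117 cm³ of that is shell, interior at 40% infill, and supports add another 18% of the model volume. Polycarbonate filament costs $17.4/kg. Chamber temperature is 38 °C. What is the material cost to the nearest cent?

$4.31

Infill region = 232 − 117 = 115 cm³.
Infill volume = 0.40 × 115 = 46 cm³.
Support = 0.18 × 232 = 41.76 cm³.
Total extruded: 117 + 46 + 41.76 → 204.76 cm³.
Mass = 204.76 × 1.21, so 247.7596 g.
At $17.4/kg: 247.7596/1000 × 17.4 = $4.31.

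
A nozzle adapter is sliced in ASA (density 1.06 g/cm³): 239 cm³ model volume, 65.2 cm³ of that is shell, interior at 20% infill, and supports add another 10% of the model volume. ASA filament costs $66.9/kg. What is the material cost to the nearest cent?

$8.78

Volume inside the shell: 239 − 65.2 → 173.8 cm³.
Infill volume = 0.20 × 173.8, so 34.76 cm³.
Support: 0.10 × 239 → 23.9 cm³.
Total printed volume = 65.2 + 34.76 + 23.9, so 123.86 cm³.
Mass = 123.86 × 1.06, so 131.2916 g.
At $66.9/kg: 131.2916/1000 × 66.9 = $8.78.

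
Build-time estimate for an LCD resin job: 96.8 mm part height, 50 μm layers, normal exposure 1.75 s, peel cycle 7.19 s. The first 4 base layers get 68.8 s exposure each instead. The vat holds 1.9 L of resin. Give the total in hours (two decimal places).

4.88 hours

Layer count = ceil(96.8 / 0.05) = 1936.
Base layers = 4 × (68.8 + 7.19) = 303.96 s.
Normal layers = 1932 × (1.75 + 7.19) = 17272.08 s.
Total = 303.96 + 17272.08 = 17576.04 s = 4.88 hours.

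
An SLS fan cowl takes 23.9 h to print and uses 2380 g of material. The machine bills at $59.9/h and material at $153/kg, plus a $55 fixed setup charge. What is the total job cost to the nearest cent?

$1850.75

Machine cost = 59.9 × 23.9 = $1431.61.
Material cost = 153 × 2380/1000, so $364.14.
Total = 1431.61 + 364.14 + 55 = $1850.75.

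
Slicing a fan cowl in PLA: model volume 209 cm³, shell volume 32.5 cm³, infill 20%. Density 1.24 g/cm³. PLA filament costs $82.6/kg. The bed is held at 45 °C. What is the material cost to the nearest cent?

$6.94

Volume inside the shell = 209 − 32.5 = 176.5 cm³.
Deposited infill = 0.20 × 176.5 = 35.3 cm³.
Total printed volume: 32.5 + 35.3 → 67.8 cm³.
Mass: 67.8 × 1.24 → 84.072 g.
Cost = 84.072 g / 1000 × $82.6/kg = $6.94.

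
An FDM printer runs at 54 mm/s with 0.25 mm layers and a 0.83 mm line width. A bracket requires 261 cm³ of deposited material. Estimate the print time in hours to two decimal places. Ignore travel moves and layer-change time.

Line area = 0.25 × 0.83 = 0.2075 mm².
Toolpath length = 261 cm³ / 0.2075 mm² = 261000 / 0.2075 = 1257831.3 mm.
Print-move time = 1257831.3 / 54, so 23293.2 s.
Converting: 23293.2 s = 6.47 hours.

6.47 hours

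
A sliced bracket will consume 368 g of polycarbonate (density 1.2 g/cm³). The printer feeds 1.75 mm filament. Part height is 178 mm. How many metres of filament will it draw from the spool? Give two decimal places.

127.50 m

Extruded volume: 368/1.2 = 306.6667 cm³ (306666.7 mm³).
A = π r² = π × 0.875² = 2.4053 mm².
Length = 306666.7 / 2.4053 = 127496.24 mm = 127.50 m.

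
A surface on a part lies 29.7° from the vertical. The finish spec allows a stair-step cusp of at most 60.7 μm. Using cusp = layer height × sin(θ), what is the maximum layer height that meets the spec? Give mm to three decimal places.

sin(29.7°) = 0.4955; t_max = 0.0607/0.4955 = 0.123 mm.

0.123 mm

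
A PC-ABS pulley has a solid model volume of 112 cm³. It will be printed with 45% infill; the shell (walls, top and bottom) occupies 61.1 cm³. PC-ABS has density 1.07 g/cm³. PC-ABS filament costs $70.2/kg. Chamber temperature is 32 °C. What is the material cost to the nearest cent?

Infill region = 112 − 61.1, so 50.9 cm³.
Deposited infill: 0.45 × 50.9 → 22.905 cm³.
Total extruded = 61.1 + 22.905, so 84.005 cm³.
Mass = 84.005 × 1.07 = 89.88535 g.
Cost = 89.88535 g / 1000 × $70.2/kg = $6.31.

$6.31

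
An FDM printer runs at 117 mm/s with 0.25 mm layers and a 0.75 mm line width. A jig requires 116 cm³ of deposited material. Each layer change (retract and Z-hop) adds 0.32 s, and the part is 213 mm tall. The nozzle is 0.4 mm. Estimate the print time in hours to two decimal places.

1.54 hours

Line area: 0.25 × 0.75 → 0.1875 mm².
Path length: 116000 mm³ / 0.1875 mm² → 618666.7 mm.
Extrusion time = 618666.7 / 117, so 5287.7 s.
Number of layers: 213 / 0.25 → 852 (rounded up).
Non-print overhead: 852 × 0.32 → 272.64 s.
Total = 5287.7 + 272.64 = 5560.34 s = 1.54 hours.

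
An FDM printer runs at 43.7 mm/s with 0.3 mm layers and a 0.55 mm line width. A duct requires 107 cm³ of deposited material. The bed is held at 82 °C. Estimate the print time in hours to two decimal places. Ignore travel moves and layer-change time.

4.12 hours

Line area: 0.3 × 0.55 → 0.165 mm².
Total extruded path = 107000/0.165 = 648484.8 mm.
Time extruding = 648484.8 / 43.7 = 14839.5 s.
Converting: 14839.5 s = 4.12 hours.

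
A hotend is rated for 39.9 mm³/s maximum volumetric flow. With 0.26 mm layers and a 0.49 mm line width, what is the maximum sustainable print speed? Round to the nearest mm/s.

313 mm/s

A = 0.26 × 0.49, so 0.1274 mm².
v_max = Q/A = 39.9/0.1274 = 313.19 mm/s → 313 mm/s.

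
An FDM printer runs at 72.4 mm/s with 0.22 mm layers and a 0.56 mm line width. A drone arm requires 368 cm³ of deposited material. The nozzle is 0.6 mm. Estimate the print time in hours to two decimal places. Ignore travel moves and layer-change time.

Line area = 0.22 × 0.56 = 0.1232 mm².
Path length: 368000 mm³ / 0.1232 mm² → 2987013 mm.
Print-move time = 2987013 / 72.4, so 41257.1 s.
In the requested units: 41257.1 s = 11.46 hours.

11.46 hours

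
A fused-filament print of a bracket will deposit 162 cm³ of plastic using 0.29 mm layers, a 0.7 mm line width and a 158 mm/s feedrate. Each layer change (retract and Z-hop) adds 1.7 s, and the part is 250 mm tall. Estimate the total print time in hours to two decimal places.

1.81 hours

Extrusion cross-section = 0.29 × 0.7, so 0.203 mm².
Toolpath length = 162 cm³ / 0.203 mm² = 162000 / 0.203 = 798029.6 mm.
Extrusion time = 798029.6 / 158 = 5050.8 s.
Layers = ⌈250/0.29⌉ = 863.
Layer-change overhead = 863 × 1.7, so 1467.1 s.
Total = 5050.8 + 1467.1 = 6517.9 s = 1.81 hours.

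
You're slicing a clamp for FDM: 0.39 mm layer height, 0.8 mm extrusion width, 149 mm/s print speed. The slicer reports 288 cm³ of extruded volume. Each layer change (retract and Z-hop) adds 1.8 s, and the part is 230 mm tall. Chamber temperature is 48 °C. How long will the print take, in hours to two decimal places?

2.02 hours

Extrusion cross-section = 0.39 × 0.8 = 0.312 mm².
Total extruded path = 288000/0.312 = 923076.9 mm.
Time extruding: 923076.9 / 149 → 6195.1 s.
Number of layers: 230 / 0.39 → 590 (rounded up).
Non-print overhead: 590 × 1.8 → 1062 s.
Total = 6195.1 + 1062 = 7257.1 s = 2.02 hours.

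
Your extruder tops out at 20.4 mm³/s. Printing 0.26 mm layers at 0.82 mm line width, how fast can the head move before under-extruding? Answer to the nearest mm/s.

96 mm/s

Bead cross-section = 0.26 × 0.82, so 0.2132 mm².
v_max = Q/A = 20.4/0.2132 = 95.68 mm/s → 96 mm/s.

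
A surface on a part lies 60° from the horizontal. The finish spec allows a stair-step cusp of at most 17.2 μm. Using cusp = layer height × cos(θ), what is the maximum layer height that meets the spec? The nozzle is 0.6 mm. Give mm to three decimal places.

Layer height = cusp / cos(60°) = 0.0172 / 0.5000 = 0.034 mm.

0.034 mm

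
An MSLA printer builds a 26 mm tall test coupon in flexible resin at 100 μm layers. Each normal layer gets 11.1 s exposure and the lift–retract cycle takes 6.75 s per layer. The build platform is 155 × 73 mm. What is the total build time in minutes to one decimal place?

Number of layers: 26 / 0.1 → 260 (rounded up).
Per-layer time: 11.1 + 6.75 → 17.85 s.
Build time: 260 × 17.85 s = 4641 s, i.e. 77.4 minutes.

77.4 minutes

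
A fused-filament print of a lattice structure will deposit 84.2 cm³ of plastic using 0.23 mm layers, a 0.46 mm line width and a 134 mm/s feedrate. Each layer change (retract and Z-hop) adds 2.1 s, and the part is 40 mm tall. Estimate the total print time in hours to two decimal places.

1.75 hours

Extrusion cross-section = 0.23 × 0.46, so 0.1058 mm².
Toolpath length = 84.2 cm³ / 0.1058 mm² = 84200 / 0.1058 = 795841.2 mm.
Time extruding = 795841.2 / 134, so 5939.1 s.
Layer count = ceil(40 / 0.23) = 174.
Non-print overhead: 174 × 2.1 → 365.4 s.
Total = 5939.1 + 365.4 = 6304.5 s = 1.75 hours.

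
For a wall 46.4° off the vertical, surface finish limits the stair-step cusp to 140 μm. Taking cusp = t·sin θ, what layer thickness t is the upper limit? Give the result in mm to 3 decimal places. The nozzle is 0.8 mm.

0.193 mm

t = h_c / sin θ = 0.14 / 0.7242 = 0.193 mm.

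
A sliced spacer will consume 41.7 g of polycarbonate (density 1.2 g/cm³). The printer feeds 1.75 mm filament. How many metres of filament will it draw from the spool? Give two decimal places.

Volume = 41.7 g / 1.2 g·cm⁻³ = 34.75 cm³ = 34750 mm³.
A = π r² = π × 0.875² = 2.4053 mm².
Length = 34750 / 2.4053 = 14447.26 mm = 14.45 m.

14.45 m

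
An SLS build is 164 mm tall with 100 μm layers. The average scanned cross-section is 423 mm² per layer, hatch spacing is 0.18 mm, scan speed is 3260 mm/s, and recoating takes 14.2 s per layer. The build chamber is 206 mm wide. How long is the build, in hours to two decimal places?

6.80 hours

Number of layers: 164 / 0.1 → 1640 (rounded up).
Scan path per layer = 423 / 0.18 = 2350 mm.
Scan time per layer: 2350 / 3260 → 0.7209 s.
Layer cycle = 0.7209 + 14.2 = 14.9209 s.
Build time = 1640 × 14.9209 = 24470.276 s = 6.80 hours.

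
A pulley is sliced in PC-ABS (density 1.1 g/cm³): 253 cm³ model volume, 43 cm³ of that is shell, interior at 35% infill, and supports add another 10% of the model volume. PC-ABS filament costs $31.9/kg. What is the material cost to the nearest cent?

$4.98

Volume inside the shell = 253 − 43 = 210 cm³.
Infill volume: 0.35 × 210 → 73.5 cm³.
Support: 0.10 × 253 → 25.3 cm³.
Total printed volume = 43 + 73.5 + 25.3, so 141.8 cm³.
Mass = 141.8 × 1.1, so 155.98 g.
At $31.9/kg: 155.98/1000 × 31.9 = $4.98.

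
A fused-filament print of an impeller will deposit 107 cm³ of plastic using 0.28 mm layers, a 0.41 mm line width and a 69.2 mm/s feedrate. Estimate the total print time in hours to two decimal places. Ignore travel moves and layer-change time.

3.74 hours

Bead cross-section = 0.28 × 0.41 = 0.1148 mm².
Total extruded path = 107000/0.1148 = 932055.7 mm.
Print-move time = 932055.7 / 69.2, so 13469 s.
13469 s = 3.74 hours.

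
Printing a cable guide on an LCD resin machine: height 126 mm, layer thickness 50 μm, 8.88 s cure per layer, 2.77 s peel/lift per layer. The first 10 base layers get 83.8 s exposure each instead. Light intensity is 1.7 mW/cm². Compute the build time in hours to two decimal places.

8.36 hours

Number of layers: 126 / 0.05 → 2520 (rounded up).
Burn-in layers = 10 × (83.8 + 2.77), so 865.7 s.
Regular layers = 2510 × (8.88 + 2.77) = 29241.5 s.
Total = 865.7 + 29241.5 = 30107.2 s = 8.36 hours.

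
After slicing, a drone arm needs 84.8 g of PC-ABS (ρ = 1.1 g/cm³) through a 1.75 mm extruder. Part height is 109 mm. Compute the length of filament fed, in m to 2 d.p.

Volume = 84.8 g / 1.1 g·cm⁻³ = 77.0909 cm³ = 77090.9 mm³.
A = π r² = π × 0.875² = 2.4053 mm².
Length = 77090.9 / 2.4053 = 32050.43 mm = 32.05 m.

32.05 m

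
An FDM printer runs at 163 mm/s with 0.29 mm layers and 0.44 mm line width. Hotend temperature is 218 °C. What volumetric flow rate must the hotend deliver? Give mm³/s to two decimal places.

Bead cross-section = 0.29 × 0.44, so 0.1276 mm².
Volumetric flow = 163 × 0.1276 = 20.80 mm³/s.

20.80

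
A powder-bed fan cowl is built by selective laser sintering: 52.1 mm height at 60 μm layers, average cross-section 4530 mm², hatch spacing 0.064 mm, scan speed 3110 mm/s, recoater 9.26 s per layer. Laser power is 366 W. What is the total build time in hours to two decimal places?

Layer count = ceil(52.1 / 0.06) = 869.
Hatch length per layer: 4530 / 0.064 → 70781.3 mm.
Laser time per layer = 70781.3 / 3110 = 22.7593 s.
Layer cycle: 22.7593 + 9.26 → 32.0193 s.
869 layers × 32.0193 s/layer = 27824.7717 s, i.e. 7.73 hours.

7.73 hours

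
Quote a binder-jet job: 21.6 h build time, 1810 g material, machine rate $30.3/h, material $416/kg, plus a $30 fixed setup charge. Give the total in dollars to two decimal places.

$1437.44

Machine-time cost = 30.3 × 21.6, so $654.48.
Feedstock cost = 416 × 1810/1000 = $752.96.
Adding setup: 654.48 + 752.96 + 30 → $1437.44.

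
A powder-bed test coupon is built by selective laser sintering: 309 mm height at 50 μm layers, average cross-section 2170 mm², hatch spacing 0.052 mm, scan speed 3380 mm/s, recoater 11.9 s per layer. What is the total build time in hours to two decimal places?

Layer count = ceil(309 / 0.05) = 6180.
Hatch length per layer = 2170 / 0.052, so 41730.8 mm.
Laser time per layer = 41730.8 / 3380, so 12.3464 s.
Time per layer = 12.3464 + 11.9, so 24.2464 s.
Total: 6180 × 24.2464 s = 149842.752 s → 41.62 hours.

41.62 hours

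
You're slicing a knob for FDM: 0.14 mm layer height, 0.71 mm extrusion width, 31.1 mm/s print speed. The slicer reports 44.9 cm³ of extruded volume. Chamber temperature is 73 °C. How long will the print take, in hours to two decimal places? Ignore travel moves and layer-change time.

4.03 hours

Extrusion cross-section = 0.14 × 0.71, so 0.0994 mm².
Toolpath length = 44.9 cm³ / 0.0994 mm² = 44900 / 0.0994 = 451710.3 mm.
Time extruding = 451710.3 / 31.1 = 14524.4 s.
In the requested units: 14524.4 s = 4.03 hours.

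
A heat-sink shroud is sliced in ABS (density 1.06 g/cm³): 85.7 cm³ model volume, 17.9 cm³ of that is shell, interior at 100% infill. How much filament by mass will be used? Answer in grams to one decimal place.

Interior volume: 85.7 − 17.9 → 67.8 cm³.
Infill volume = 1.00 × 67.8, so 67.8 cm³.
Total extruded: 17.9 + 67.8 → 85.7 cm³.
Mass: 85.7 × 1.06 → 90.842 g.

90.8 g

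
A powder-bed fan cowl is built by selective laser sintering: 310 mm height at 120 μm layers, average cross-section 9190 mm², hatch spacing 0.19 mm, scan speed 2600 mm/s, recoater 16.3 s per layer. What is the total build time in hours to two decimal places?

25.05 hours

Layers = ⌈310/0.12⌉ = 2584.
Per-layer scan distance = 9190 / 0.19 = 48368.4 mm.
Laser time per layer = 48368.4 / 2600, so 18.6032 s.
Layer cycle: 18.6032 + 16.3 → 34.9032 s.
Build time = 2584 × 34.9032 = 90189.8688 s = 25.05 hours.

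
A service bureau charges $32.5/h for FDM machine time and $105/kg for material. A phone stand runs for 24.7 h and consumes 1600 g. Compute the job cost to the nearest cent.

$970.75

Machine cost = 32.5 × 24.7, so $802.75.
Material cost = 105 × 1600/1000 = $168.00.
Job cost: 802.75 + 168.00 = $970.75.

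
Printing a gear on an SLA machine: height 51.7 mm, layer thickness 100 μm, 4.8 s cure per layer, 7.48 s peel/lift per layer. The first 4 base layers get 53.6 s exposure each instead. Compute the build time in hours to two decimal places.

Layer count = ceil(51.7 / 0.1) = 517.
Base layers: 4 × (53.6 + 7.48) → 244.32 s.
Normal layers: 513 × (4.8 + 7.48) → 6299.64 s.
Sum: 244.32 + 6299.64 = 6543.96 s → 1.82 hours.

1.82 hours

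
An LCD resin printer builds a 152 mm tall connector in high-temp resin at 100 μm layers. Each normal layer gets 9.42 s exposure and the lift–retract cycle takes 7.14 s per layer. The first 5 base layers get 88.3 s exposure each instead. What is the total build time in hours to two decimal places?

7.10 hours

Layers = ⌈152/0.1⌉ = 1520.
Base layers = 5 × (88.3 + 7.14) = 477.2 s.
Regular layers = 1515 × (9.42 + 7.14) = 25088.4 s.
Total = 477.2 + 25088.4 = 25565.6 s = 7.10 hours.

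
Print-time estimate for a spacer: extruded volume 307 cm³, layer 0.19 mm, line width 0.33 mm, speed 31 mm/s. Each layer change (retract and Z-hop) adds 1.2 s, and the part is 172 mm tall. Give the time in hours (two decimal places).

Bead cross-section = 0.19 × 0.33 = 0.0627 mm².
Toolpath length = 307 cm³ / 0.0627 mm² = 307000 / 0.0627 = 4896331.7 mm.
Time extruding = 4896331.7 / 31 = 157946.2 s.
Layers = ⌈172/0.19⌉ = 906.
Non-print overhead = 906 × 1.2 = 1087.2 s.
Altogether 157946.2 + 1087.2 = 159033.4 s, i.e. 44.18 hours.

44.18 hours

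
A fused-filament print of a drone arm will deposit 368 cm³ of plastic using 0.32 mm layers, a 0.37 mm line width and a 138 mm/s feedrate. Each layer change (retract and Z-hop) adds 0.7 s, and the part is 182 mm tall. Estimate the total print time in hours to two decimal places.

Line area: 0.32 × 0.37 → 0.1184 mm².
Toolpath length = 368 cm³ / 0.1184 mm² = 368000 / 0.1184 = 3108108.1 mm.
Print-move time = 3108108.1 / 138 = 22522.5 s.
Number of layers: 182 / 0.32 → 569 (rounded up).
Non-print overhead = 569 × 0.7 = 398.3 s.
Total = 22522.5 + 398.3 = 22920.8 s = 6.37 hours.

6.37 hours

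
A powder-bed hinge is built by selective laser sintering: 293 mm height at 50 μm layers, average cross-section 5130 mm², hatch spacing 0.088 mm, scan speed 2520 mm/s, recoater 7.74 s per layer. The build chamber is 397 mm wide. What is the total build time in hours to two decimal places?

Layer count = ceil(293 / 0.05) = 5860.
Hatch length per layer = 5130 / 0.088, so 58295.5 mm.
Per-layer scan time = 58295.5 / 2520, so 23.1331 s.
Time per layer: 23.1331 + 7.74 → 30.8731 s.
Total: 5860 × 30.8731 s = 180916.366 s → 50.25 hours.

50.25 hours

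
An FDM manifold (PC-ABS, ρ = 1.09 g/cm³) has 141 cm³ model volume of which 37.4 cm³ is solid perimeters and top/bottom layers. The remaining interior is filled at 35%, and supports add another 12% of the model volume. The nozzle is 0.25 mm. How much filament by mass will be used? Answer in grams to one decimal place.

Interior volume: 141 − 37.4 → 103.6 cm³.
Infill volume: 0.35 × 103.6 → 36.26 cm³.
Support: 0.12 × 141 → 16.92 cm³.
Deposited volume = 37.4 + 36.26 + 16.92 = 90.58 cm³.
Mass = 90.58 × 1.09, so 98.7322 g.

98.7 g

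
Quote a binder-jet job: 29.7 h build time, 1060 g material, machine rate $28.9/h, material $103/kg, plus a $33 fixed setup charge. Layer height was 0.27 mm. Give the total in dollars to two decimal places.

$1000.51

Machine-time cost = 28.9 × 29.7, so $858.33.
Material cost: 103 × 1060/1000 → $109.18.
Total = 858.33 + 109.18 + 33 = $1000.51.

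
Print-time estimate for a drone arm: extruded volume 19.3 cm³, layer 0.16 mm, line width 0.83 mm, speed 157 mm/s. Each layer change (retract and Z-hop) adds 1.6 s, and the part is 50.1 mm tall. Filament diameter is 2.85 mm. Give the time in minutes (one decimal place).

Extrusion cross-section = 0.16 × 0.83, so 0.1328 mm².
Toolpath length = 19.3 cm³ / 0.1328 mm² = 19300 / 0.1328 = 145331.3 mm.
Time extruding: 145331.3 / 157 → 925.7 s.
Number of layers: 50.1 / 0.16 → 314 (rounded up).
Z-hop total = 314 × 1.6, so 502.4 s.
Total = 925.7 + 502.4 = 1428.1 s = 23.8 minutes.

23.8 minutes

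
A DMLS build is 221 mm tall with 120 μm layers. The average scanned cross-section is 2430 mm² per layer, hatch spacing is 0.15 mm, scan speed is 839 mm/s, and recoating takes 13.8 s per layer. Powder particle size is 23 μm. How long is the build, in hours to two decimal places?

Layer count = ceil(221 / 0.12) = 1842.
Scan path per layer = 2430 / 0.15, so 16200 mm.
Scan time per layer: 16200 / 839 → 19.3087 s.
Time per layer: 19.3087 + 13.8 → 33.1087 s.
1842 layers × 33.1087 s/layer = 60986.2254 s, i.e. 16.94 hours.

16.94 hours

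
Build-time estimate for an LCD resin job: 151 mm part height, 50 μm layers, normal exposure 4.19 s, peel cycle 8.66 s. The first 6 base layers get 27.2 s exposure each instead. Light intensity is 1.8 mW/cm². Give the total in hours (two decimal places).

10.82 hours

Number of layers: 151 / 0.05 → 3020 (rounded up).
Base layers = 6 × (27.2 + 8.66), so 215.16 s.
Remaining layers = 3014 × (4.19 + 8.66) = 38729.9 s.
Sum: 215.16 + 38729.9 = 38945.06 s → 10.82 hours.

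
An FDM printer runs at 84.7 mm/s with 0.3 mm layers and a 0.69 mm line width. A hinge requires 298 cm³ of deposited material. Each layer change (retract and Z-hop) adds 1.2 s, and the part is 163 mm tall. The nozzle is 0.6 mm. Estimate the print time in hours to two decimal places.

4.90 hours

Extrusion cross-section: 0.3 × 0.69 → 0.207 mm².
Total extruded path = 298000/0.207 = 1439613.5 mm.
Time extruding = 1439613.5 / 84.7 = 16996.6 s.
Number of layers: 163 / 0.3 → 544 (rounded up).
Z-hop total = 544 × 1.2 = 652.8 s.
Total = 16996.6 + 652.8 = 17649.4 s = 4.90 hours.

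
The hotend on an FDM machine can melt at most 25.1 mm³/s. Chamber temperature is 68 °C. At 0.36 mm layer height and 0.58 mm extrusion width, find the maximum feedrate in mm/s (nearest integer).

120 mm/s

Extrusion cross-section: 0.36 × 0.58 → 0.2088 mm².
v_max = Q/A = 25.1/0.2088 = 120.21 mm/s → 120 mm/s.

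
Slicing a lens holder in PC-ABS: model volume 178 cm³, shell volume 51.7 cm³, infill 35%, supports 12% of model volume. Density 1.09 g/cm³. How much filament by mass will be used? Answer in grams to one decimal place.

Interior volume: 178 − 51.7 → 126.3 cm³.
Deposited infill = 0.35 × 126.3 = 44.205 cm³.
Support: 0.12 × 178 → 21.36 cm³.
Total extruded = 51.7 + 44.205 + 21.36, so 117.265 cm³.
Mass: 117.265 × 1.09 → 127.81885 g.

127.8 g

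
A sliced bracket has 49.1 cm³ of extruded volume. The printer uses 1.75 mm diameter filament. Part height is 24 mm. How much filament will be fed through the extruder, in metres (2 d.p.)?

Cross-section of 1.75 mm filament: π·(1.75/2)² = 2.4053 mm².
Length = 49.1 cm³ / 2.4053 mm² = 49100 / 2.4053 = 20413.25 mm = 20.41 m.

20.41 m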